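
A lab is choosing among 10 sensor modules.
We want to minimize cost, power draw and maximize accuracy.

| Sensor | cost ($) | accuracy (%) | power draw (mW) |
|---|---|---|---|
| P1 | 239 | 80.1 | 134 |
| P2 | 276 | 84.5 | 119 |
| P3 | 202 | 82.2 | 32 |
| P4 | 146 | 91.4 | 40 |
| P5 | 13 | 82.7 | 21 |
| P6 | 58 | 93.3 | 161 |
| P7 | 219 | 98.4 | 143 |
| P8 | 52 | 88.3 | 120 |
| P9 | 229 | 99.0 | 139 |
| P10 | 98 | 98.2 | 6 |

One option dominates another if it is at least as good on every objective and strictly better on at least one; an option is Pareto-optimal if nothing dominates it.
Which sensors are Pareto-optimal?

P5, P6, P7, P8, P9, P10

P1: dominated by P3 (cost 202≤239, accuracy 82.2≥80.1, power draw 32≤134).
P2: dominated by P4 (cost 146≤276, accuracy 91.4≥84.5, power draw 40≤119).
P3: dominated by P5 (cost 13≤202, accuracy 82.7≥82.2, power draw 21≤32).
P4: dominated by P10 (cost 98≤146, accuracy 98.2≥91.4, power draw 6≤40).
P5: not dominated (best cost).
P6: not dominated.
P7: not dominated.
P8: not dominated.
P9: not dominated (best accuracy).
P10: not dominated (best power draw).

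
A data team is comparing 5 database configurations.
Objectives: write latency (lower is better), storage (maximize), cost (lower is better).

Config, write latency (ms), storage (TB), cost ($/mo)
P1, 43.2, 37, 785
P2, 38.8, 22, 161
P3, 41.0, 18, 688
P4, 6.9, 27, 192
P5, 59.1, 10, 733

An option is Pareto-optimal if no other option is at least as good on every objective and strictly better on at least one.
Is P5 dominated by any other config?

Yes

P2 vs P5: write latency 38.8≤59.1, storage 22≥10, cost 161≤733 — P2 is at least as good on every objective and strictly better on at least one, so P2 dominates P5.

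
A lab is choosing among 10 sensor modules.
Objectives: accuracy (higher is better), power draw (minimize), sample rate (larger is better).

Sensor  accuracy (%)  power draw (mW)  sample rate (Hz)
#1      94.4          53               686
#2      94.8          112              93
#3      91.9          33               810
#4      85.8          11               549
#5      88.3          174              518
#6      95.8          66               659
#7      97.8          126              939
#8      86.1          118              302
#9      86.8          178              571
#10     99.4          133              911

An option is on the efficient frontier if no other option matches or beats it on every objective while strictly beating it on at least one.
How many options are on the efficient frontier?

#1: not dominated.
#2: dominated by #6 (accuracy 95.8≥94.8, power draw 66≤112, sample rate 659≥93).
#3: not dominated.
#4: not dominated (best power draw).
#5: dominated by #1 (accuracy 94.4≥88.3, power draw 53≤174, sample rate 686≥518).
#6: not dominated.
#7: not dominated (best sample rate).
#8: dominated by #1 (accuracy 94.4≥86.1, power draw 53≤118, sample rate 686≥302).
#9: dominated by #1 (accuracy 94.4≥86.8, power draw 53≤178, sample rate 686≥571).
#10: not dominated (best accuracy).
Pareto-optimal: #1, #3, #4, #6, #7, #10 → 6.

6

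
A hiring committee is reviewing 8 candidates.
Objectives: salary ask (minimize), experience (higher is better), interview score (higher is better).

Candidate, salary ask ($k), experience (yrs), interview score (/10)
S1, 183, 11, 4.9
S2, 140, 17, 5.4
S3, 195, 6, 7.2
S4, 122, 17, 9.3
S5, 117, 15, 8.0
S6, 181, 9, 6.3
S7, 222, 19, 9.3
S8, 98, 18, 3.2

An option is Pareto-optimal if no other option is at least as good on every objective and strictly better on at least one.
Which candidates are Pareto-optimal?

S1: dominated by S2 (salary ask 140≤183, experience 17≥11, interview score 5.4≥4.9).
S2: dominated by S4 (salary ask 122≤140, experience 17≥17, interview score 9.3≥5.4).
S3: dominated by S4 (salary ask 122≤195, experience 17≥6, interview score 9.3≥7.2).
S4: not dominated.
S5: not dominated.
S6: dominated by S4 (salary ask 122≤181, experience 17≥9, interview score 9.3≥6.3).
S7: not dominated (best experience).
S8: not dominated (best salary ask).

S4, S5, S7, S8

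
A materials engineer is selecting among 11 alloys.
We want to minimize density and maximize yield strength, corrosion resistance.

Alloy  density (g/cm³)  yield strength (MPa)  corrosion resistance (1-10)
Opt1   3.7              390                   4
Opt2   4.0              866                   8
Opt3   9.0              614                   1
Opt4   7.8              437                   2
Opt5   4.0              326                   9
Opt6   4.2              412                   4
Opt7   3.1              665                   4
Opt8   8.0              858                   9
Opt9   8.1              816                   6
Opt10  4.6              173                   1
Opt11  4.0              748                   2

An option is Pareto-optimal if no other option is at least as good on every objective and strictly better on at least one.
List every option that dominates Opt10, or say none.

Opt1, Opt2, Opt5, Opt6, Opt7, Opt11

Opt1: density 3.7≤4.6, yield strength 390≥173, corrosion resistance 4≥1 — dominates Opt10.
Opt2: density 4.0≤4.6, yield strength 866≥173, corrosion resistance 8≥1 — dominates Opt10.
Opt5: density 4.0≤4.6, yield strength 326≥173, corrosion resistance 9≥1 — dominates Opt10.
Opt6: density 4.2≤4.6, yield strength 412≥173, corrosion resistance 4≥1 — dominates Opt10.
Opt7: density 3.1≤4.6, yield strength 665≥173, corrosion resistance 4≥1 — dominates Opt10.
Opt11: density 4.0≤4.6, yield strength 748≥173, corrosion resistance 2≥1 — dominates Opt10.
Others (Opt3, Opt4, Opt8, Opt9) are each worse than Opt10 on at least one objective.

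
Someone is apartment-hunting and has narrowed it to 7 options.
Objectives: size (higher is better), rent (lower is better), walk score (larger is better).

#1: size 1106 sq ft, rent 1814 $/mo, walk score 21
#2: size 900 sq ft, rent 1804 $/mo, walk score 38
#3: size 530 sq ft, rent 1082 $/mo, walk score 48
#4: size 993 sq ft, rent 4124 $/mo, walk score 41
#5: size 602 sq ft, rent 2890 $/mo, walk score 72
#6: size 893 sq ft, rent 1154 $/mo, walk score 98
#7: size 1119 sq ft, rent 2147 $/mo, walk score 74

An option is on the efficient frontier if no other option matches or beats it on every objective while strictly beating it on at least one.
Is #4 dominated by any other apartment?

Yes

#7 vs #4: size 1119≥993, rent 2147≤4124, walk score 74≥41 — #7 is at least as good on every objective and strictly better on at least one, so #7 dominates #4.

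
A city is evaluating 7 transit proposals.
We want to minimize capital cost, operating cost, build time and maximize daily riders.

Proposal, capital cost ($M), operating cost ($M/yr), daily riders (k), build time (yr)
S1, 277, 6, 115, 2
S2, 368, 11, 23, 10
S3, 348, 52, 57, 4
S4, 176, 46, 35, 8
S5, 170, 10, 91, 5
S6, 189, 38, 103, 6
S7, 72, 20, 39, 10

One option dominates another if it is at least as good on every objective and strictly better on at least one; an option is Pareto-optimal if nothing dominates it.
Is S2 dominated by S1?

S1 vs S2: capital cost 277≤368, operating cost 6≤11, daily riders 115≥23, build time 2≤10 — S1 is at least as good on every objective with at least one strict improvement.

Yes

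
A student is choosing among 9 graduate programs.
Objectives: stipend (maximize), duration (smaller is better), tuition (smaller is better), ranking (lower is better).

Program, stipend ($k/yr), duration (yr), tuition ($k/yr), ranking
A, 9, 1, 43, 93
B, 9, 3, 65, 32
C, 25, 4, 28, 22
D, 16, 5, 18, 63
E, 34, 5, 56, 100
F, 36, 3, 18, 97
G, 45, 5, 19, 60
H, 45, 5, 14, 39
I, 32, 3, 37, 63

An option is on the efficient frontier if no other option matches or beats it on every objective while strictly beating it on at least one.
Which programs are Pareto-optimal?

A: not dominated (best duration).
B: not dominated.
C: not dominated (best ranking).
D: dominated by H (stipend 45≥16, duration 5≤5, tuition 14≤18, ranking 39≤63).
E: dominated by F (stipend 36≥34, duration 3≤5, tuition 18≤56, ranking 97≤100).
F: not dominated.
G: dominated by H (stipend 45≥45, duration 5≤5, tuition 14≤19, ranking 39≤60).
H: not dominated (best tuition).
I: not dominated.

A, B, C, F, H, I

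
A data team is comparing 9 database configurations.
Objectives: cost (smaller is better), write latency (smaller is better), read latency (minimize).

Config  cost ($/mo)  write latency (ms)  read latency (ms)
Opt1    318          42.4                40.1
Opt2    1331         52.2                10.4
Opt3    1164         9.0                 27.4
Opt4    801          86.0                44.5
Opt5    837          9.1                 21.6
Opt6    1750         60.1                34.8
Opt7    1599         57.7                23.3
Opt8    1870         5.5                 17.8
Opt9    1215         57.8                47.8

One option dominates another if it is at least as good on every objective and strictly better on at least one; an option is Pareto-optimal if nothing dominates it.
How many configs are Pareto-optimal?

5

Opt1: not dominated (best cost).
Opt2: not dominated (best read latency).
Opt3: not dominated.
Opt4: dominated by Opt1 (cost 318≤801, write latency 42.4≤86.0, read latency 40.1≤44.5).
Opt5: not dominated.
Opt6: dominated by Opt2 (cost 1331≤1750, write latency 52.2≤60.1, read latency 10.4≤34.8).
Opt7: dominated by Opt2 (cost 1331≤1599, write latency 52.2≤57.7, read latency 10.4≤23.3).
Opt8: not dominated (best write latency).
Opt9: dominated by Opt1 (cost 318≤1215, write latency 42.4≤57.8, read latency 40.1≤47.8).
Pareto-optimal: Opt1, Opt2, Opt3, Opt5, Opt8 → 5.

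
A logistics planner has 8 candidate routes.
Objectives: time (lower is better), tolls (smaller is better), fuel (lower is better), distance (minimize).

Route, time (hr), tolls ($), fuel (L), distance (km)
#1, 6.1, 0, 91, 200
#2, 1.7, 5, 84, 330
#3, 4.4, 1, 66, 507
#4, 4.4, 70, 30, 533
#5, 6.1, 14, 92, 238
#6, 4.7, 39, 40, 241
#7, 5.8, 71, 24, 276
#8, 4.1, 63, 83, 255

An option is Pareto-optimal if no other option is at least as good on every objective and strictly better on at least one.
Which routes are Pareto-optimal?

#1, #2, #3, #4, #6, #7, #8

#1: not dominated (best tolls).
#2: not dominated (best time).
#3: not dominated.
#4: not dominated.
#5: dominated by #1 (time 6.1≤6.1, tolls 0≤14, fuel 91≤92, distance 200≤238).
#6: not dominated.
#7: not dominated (best fuel).
#8: not dominated.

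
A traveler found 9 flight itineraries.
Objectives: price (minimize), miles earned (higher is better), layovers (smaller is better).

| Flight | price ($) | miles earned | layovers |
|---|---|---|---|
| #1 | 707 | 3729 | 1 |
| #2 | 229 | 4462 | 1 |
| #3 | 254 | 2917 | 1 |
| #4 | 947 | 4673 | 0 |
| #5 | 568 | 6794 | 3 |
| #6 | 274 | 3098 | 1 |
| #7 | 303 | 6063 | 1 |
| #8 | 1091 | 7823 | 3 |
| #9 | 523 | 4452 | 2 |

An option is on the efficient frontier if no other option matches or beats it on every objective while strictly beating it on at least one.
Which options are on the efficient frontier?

#1: dominated by #2 (price 229≤707, miles earned 4462≥3729, layovers 1≤1).
#2: not dominated (best price).
#3: dominated by #2 (price 229≤254, miles earned 4462≥2917, layovers 1≤1).
#4: not dominated (best layovers).
#5: not dominated.
#6: dominated by #2 (price 229≤274, miles earned 4462≥3098, layovers 1≤1).
#7: not dominated.
#8: not dominated (best miles earned).
#9: dominated by #2 (price 229≤523, miles earned 4462≥4452, layovers 1≤2).

#2, #4, #5, #7, #8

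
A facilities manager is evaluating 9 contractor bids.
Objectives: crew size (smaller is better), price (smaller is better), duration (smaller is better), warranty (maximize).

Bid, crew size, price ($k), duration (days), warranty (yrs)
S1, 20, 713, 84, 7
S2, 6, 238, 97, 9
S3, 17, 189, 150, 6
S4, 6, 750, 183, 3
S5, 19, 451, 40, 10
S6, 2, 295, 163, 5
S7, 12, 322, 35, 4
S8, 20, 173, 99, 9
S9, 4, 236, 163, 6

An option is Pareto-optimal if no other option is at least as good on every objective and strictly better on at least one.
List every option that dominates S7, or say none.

S1: worse on crew size (20 vs 12).
S2: worse on duration (97 vs 35).
S3: worse on crew size (17 vs 12).
S4: worse on price (750 vs 322).
S5: worse on crew size (19 vs 12).
S6: worse on duration (163 vs 35).
S8: worse on crew size (20 vs 12).
S9: worse on duration (163 vs 35).
No option dominates S7.

none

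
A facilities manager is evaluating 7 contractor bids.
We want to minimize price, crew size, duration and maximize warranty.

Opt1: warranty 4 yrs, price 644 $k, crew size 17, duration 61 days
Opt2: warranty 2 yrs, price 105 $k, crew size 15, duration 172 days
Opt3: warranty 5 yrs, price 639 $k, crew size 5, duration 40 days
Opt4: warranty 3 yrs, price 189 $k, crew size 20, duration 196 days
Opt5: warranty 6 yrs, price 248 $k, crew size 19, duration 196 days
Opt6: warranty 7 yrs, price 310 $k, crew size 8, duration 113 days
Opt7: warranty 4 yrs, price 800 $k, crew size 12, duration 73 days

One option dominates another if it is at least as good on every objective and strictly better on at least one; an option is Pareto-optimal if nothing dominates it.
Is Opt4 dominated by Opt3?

No

Opt3 vs Opt4: Opt3 is worse on price (639 vs 189), so it does not dominate Opt4.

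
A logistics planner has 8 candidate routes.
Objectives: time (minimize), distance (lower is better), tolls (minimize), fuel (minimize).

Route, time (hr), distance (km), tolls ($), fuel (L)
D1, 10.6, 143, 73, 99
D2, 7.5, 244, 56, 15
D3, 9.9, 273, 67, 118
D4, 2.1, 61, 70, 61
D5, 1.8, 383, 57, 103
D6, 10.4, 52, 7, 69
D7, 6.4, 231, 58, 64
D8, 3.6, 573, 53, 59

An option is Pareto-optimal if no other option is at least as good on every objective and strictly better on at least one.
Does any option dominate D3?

Yes

D2 vs D3: time 7.5≤9.9, distance 244≤273, tolls 56≤67, fuel 15≤118 — D2 is at least as good on every objective and strictly better on at least one, so D2 dominates D3.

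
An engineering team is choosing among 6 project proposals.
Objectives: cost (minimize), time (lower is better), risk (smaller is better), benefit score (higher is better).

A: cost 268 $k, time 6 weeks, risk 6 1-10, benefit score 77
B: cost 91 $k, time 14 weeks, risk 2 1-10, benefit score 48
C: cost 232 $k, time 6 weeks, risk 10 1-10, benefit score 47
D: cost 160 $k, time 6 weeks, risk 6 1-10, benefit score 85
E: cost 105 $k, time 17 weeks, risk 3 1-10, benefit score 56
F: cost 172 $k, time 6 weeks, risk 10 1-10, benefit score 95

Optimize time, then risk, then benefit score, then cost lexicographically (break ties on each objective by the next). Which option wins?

D

First minimize time: best is 6, kept {A, C, D, F}.
Then minimize risk: best is 6, kept {A, D}.
Then maximize benefit score: best is 85, kept {D}.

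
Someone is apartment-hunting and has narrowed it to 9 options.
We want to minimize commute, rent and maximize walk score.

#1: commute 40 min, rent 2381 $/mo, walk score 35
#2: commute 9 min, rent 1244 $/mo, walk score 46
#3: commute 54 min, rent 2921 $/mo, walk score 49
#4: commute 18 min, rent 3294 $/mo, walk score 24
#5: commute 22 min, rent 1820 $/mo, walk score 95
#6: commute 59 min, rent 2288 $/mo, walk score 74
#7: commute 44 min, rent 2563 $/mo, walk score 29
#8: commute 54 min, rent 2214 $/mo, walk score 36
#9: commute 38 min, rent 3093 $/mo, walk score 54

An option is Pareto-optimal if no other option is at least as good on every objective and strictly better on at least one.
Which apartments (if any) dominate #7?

#1: commute 40≤44, rent 2381≤2563, walk score 35≥29 — dominates #7.
#2: commute 9≤44, rent 1244≤2563, walk score 46≥29 — dominates #7.
#5: commute 22≤44, rent 1820≤2563, walk score 95≥29 — dominates #7.
Others (#3, #4, #6, #8, #9) are each worse than #7 on at least one objective.

#1, #2, #5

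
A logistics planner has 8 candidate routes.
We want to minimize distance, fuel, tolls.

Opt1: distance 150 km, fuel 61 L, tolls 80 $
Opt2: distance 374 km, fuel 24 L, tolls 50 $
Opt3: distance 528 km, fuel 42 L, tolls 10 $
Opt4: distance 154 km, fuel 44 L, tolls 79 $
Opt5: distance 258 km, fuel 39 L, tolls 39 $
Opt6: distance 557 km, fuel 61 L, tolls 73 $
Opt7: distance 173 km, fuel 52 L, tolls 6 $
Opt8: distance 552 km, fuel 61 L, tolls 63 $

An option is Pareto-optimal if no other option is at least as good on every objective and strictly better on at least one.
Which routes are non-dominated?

Opt1: not dominated (best distance).
Opt2: not dominated (best fuel).
Opt3: not dominated.
Opt4: not dominated.
Opt5: not dominated.
Opt6: dominated by Opt2 (distance 374≤557, fuel 24≤61, tolls 50≤73).
Opt7: not dominated (best tolls).
Opt8: dominated by Opt2 (distance 374≤552, fuel 24≤61, tolls 50≤63).

Opt1, Opt2, Opt3, Opt4, Opt5, Opt7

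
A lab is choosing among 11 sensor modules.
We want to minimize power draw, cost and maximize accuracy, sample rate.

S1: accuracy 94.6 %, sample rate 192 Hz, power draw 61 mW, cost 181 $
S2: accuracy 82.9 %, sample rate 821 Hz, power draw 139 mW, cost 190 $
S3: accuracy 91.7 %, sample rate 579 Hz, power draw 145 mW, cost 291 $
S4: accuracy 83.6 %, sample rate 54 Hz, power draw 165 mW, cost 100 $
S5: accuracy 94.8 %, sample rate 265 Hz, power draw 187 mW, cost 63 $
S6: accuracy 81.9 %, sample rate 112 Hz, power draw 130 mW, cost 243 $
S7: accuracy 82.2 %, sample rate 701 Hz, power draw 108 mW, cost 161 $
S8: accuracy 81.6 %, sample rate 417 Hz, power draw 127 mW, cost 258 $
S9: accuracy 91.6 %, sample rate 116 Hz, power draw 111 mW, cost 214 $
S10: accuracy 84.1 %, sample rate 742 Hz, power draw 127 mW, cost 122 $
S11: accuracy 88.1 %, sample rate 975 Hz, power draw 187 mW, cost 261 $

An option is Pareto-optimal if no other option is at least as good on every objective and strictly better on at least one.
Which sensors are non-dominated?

S1, S2, S3, S4, S5, S7, S10, S11

S1: not dominated (best power draw).
S2: not dominated.
S3: not dominated.
S4: not dominated.
S5: not dominated (best accuracy).
S6: dominated by S1 (accuracy 94.6≥81.9, sample rate 192≥112, power draw 61≤130, cost 181≤243).
S7: not dominated.
S8: dominated by S7 (accuracy 82.2≥81.6, sample rate 701≥417, power draw 108≤127, cost 161≤258).
S9: dominated by S1 (accuracy 94.6≥91.6, sample rate 192≥116, power draw 61≤111, cost 181≤214).
S10: not dominated.
S11: not dominated (best sample rate).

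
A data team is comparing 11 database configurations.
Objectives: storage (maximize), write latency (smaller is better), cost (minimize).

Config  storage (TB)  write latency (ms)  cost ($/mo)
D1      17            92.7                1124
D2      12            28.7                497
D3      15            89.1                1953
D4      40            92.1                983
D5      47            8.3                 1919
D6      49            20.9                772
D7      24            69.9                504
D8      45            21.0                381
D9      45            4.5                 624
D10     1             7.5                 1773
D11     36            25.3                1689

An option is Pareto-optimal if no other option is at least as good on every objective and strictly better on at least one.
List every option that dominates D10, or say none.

D9

D9: storage 45≥1, write latency 4.5≤7.5, cost 624≤1773 — dominates D10.
Others (D1, D2, D3, D4, D5, D6, D7, D8, D11) are each worse than D10 on at least one objective.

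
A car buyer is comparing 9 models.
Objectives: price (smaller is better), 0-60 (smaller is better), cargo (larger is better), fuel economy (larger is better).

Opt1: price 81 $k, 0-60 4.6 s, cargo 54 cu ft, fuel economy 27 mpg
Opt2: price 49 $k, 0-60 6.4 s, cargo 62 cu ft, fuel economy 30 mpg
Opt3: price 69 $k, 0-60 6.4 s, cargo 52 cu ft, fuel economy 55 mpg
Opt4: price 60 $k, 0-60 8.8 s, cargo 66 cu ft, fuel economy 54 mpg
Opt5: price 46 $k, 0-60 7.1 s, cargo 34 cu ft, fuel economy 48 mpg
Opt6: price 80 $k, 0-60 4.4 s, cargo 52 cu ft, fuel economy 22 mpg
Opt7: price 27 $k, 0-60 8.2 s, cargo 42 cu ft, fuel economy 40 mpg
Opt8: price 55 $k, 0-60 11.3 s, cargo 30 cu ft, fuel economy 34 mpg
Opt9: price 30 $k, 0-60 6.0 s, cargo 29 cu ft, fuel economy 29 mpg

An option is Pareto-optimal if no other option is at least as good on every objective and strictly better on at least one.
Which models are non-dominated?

Opt1, Opt2, Opt3, Opt4, Opt5, Opt6, Opt7, Opt9

Opt1: not dominated.
Opt2: not dominated.
Opt3: not dominated (best fuel economy).
Opt4: not dominated (best cargo).
Opt5: not dominated.
Opt6: not dominated (best 0-60).
Opt7: not dominated (best price).
Opt8: dominated by Opt5 (price 46≤55, 0-60 7.1≤11.3, cargo 34≥30, fuel economy 48≥34).
Opt9: not dominated.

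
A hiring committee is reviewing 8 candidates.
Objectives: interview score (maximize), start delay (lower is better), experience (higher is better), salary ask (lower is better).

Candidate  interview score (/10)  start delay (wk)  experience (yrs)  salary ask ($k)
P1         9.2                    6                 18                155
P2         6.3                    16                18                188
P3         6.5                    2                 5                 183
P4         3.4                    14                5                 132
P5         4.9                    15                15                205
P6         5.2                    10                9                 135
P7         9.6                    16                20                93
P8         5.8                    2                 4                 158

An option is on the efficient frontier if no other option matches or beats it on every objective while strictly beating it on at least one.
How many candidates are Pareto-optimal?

6

P1: not dominated.
P2: dominated by P1 (interview score 9.2≥6.3, start delay 6≤16, experience 18≥18, salary ask 155≤188).
P3: not dominated.
P4: not dominated.
P5: dominated by P1 (interview score 9.2≥4.9, start delay 6≤15, experience 18≥15, salary ask 155≤205).
P6: not dominated.
P7: not dominated (best interview score).
P8: not dominated.
Pareto-optimal: P1, P3, P4, P6, P7, P8 → 6.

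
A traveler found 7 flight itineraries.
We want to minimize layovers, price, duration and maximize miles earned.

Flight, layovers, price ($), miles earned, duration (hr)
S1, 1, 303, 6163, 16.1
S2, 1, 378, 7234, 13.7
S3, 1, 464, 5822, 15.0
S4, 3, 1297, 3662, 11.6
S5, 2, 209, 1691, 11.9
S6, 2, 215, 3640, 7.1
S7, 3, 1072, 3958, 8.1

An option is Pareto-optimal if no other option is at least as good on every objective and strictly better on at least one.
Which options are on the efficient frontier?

S1: not dominated.
S2: not dominated (best miles earned).
S3: dominated by S2 (layovers 1≤1, price 378≤464, miles earned 7234≥5822, duration 13.7≤15.0).
S4: dominated by S7 (layovers 3≤3, price 1072≤1297, miles earned 3958≥3662, duration 8.1≤11.6).
S5: not dominated (best price).
S6: not dominated (best duration).
S7: not dominated.

S1, S2, S5, S6, S7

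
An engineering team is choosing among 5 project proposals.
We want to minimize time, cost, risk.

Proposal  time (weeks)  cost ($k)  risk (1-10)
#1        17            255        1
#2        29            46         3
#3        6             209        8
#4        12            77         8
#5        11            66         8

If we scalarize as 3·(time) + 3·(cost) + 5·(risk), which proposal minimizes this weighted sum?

#2

#1: 3·17 + 3·255 + 5·1 = 821
#2: 3·29 + 3·46 + 5·3 = 240
#3: 3·6 + 3·209 + 5·8 = 685
#4: 3·12 + 3·77 + 5·8 = 307
#5: 3·11 + 3·66 + 5·8 = 271
Lowest: #2 at 240.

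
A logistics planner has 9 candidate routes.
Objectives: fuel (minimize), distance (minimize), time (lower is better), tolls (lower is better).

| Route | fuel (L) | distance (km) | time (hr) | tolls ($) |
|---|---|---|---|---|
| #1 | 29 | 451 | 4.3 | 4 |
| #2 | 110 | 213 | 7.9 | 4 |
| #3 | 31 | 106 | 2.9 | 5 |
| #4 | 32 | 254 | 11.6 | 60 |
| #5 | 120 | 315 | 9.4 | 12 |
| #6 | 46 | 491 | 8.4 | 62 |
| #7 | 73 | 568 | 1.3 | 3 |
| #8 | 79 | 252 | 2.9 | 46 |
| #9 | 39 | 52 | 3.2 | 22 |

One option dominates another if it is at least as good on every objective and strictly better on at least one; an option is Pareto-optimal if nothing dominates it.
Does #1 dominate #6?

#1 vs #6: fuel 29≤46, distance 451≤491, time 4.3≤8.4, tolls 4≤62 — #1 is at least as good on every objective with at least one strict improvement.

Yes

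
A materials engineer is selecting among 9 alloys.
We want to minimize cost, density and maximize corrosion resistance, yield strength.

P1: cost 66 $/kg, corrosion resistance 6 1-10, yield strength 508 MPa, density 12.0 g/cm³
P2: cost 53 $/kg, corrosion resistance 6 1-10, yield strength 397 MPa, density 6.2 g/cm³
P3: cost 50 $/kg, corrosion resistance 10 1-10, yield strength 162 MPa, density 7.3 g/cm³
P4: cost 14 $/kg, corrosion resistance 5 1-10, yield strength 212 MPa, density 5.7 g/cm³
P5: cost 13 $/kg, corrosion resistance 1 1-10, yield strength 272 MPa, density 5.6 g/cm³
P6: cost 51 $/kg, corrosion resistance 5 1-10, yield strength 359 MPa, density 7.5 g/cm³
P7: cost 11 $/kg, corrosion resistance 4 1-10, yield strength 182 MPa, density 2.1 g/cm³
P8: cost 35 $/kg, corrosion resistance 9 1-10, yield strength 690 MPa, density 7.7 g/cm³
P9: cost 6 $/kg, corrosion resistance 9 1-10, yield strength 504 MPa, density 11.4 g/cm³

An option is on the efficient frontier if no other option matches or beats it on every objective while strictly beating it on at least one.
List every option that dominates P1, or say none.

P8

P8: cost 35≤66, corrosion resistance 9≥6, yield strength 690≥508, density 7.7≤12.0 — dominates P1.
Others (P2, P3, P4, P5, P6, P7, P9) are each worse than P1 on at least one objective.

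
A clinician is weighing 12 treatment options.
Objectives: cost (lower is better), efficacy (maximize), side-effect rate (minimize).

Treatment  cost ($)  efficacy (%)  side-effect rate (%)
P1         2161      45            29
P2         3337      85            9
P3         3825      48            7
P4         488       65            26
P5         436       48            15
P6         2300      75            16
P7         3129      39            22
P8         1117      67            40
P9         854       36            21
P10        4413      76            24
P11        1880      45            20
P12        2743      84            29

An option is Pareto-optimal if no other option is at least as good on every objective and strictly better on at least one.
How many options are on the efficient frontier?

P1: dominated by P4 (cost 488≤2161, efficacy 65≥45, side-effect rate 26≤29).
P2: not dominated (best efficacy).
P3: not dominated (best side-effect rate).
P4: not dominated.
P5: not dominated (best cost).
P6: not dominated.
P7: dominated by P5 (cost 436≤3129, efficacy 48≥39, side-effect rate 15≤22).
P8: not dominated.
P9: dominated by P5 (cost 436≤854, efficacy 48≥36, side-effect rate 15≤21).
P10: dominated by P2 (cost 3337≤4413, efficacy 85≥76, side-effect rate 9≤24).
P11: dominated by P5 (cost 436≤1880, efficacy 48≥45, side-effect rate 15≤20).
P12: not dominated.
Pareto-optimal: P2, P3, P4, P5, P6, P8, P12 → 7.

7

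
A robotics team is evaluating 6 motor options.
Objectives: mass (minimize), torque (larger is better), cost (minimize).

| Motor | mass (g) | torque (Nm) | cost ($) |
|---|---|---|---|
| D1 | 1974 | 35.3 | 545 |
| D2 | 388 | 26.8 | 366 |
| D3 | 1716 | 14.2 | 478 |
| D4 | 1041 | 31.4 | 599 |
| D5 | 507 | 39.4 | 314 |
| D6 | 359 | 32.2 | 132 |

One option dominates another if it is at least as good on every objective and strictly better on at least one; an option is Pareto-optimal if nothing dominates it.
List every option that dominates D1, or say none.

D5

D5: mass 507≤1974, torque 39.4≥35.3, cost 314≤545 — dominates D1.
Others (D2, D3, D4, D6) are each worse than D1 on at least one objective.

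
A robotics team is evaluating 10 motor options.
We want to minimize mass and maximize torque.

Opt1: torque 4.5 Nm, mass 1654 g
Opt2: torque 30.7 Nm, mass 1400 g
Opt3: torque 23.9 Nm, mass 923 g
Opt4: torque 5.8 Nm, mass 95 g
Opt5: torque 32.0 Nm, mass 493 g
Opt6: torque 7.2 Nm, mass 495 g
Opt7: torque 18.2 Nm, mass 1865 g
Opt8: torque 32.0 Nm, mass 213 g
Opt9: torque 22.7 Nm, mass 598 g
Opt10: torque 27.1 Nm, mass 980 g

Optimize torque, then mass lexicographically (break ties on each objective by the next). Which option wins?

First maximize torque: best is 32.0, kept {Opt5, Opt8}.
Then minimize mass: best is 213, kept {Opt8}.

Opt8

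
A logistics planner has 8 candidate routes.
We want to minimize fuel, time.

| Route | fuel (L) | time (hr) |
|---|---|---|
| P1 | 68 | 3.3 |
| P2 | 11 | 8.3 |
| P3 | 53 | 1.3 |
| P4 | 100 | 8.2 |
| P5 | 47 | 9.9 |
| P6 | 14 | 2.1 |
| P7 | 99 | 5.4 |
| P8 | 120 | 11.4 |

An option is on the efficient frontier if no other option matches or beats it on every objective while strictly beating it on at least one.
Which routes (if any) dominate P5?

P2: fuel 11≤47, time 8.3≤9.9 — dominates P5.
P6: fuel 14≤47, time 2.1≤9.9 — dominates P5.
Others (P1, P3, P4, P7, P8) are each worse than P5 on at least one objective.

P2, P6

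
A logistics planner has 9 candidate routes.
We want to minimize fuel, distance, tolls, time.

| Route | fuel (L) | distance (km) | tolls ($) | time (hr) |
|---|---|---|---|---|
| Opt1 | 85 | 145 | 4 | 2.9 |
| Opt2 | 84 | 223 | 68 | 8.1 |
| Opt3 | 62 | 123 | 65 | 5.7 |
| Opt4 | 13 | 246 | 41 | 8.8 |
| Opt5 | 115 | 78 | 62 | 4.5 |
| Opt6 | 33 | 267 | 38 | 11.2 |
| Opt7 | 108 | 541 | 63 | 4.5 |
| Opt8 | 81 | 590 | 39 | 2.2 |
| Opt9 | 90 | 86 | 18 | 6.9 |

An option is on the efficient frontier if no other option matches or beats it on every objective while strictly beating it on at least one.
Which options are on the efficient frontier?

Opt1, Opt3, Opt4, Opt5, Opt6, Opt8, Opt9

Opt1: not dominated (best tolls).
Opt2: dominated by Opt3 (fuel 62≤84, distance 123≤223, tolls 65≤68, time 5.7≤8.1).
Opt3: not dominated.
Opt4: not dominated (best fuel).
Opt5: not dominated (best distance).
Opt6: not dominated.
Opt7: dominated by Opt1 (fuel 85≤108, distance 145≤541, tolls 4≤63, time 2.9≤4.5).
Opt8: not dominated (best time).
Opt9: not dominated.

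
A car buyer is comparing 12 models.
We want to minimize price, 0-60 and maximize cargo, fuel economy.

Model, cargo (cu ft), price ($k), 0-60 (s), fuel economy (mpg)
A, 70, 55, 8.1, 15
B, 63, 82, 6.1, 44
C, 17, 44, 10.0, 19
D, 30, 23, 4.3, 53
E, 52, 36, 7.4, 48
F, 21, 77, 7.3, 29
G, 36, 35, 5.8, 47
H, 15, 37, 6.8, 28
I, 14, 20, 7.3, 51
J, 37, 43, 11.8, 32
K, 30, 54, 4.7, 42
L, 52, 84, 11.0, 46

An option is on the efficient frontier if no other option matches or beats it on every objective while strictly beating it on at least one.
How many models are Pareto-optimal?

6

A: not dominated (best cargo).
B: not dominated.
C: dominated by D (cargo 30≥17, price 23≤44, 0-60 4.3≤10.0, fuel economy 53≥19).
D: not dominated (best 0-60).
E: not dominated.
F: dominated by D (cargo 30≥21, price 23≤77, 0-60 4.3≤7.3, fuel economy 53≥29).
G: not dominated.
H: dominated by D (cargo 30≥15, price 23≤37, 0-60 4.3≤6.8, fuel economy 53≥28).
I: not dominated (best price).
J: dominated by E (cargo 52≥37, price 36≤43, 0-60 7.4≤11.8, fuel economy 48≥32).
K: dominated by D (cargo 30≥30, price 23≤54, 0-60 4.3≤4.7, fuel economy 53≥42).
L: dominated by E (cargo 52≥52, price 36≤84, 0-60 7.4≤11.0, fuel economy 48≥46).
Pareto-optimal: A, B, D, E, G, I → 6.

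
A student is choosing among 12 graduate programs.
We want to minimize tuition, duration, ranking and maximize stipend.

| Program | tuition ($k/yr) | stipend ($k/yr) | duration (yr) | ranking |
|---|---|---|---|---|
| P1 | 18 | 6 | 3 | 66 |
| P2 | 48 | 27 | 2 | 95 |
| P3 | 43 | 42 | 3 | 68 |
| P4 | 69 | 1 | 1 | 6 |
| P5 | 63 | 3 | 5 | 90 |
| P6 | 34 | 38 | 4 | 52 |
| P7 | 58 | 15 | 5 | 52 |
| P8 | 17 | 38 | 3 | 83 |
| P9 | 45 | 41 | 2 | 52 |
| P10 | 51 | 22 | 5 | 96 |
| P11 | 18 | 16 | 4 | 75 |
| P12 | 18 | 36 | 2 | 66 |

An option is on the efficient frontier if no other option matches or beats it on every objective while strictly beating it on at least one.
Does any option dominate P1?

P12 vs P1: tuition 18≤18, stipend 36≥6, duration 2≤3, ranking 66≤66 — P12 is at least as good on every objective and strictly better on at least one, so P12 dominates P1.

Yes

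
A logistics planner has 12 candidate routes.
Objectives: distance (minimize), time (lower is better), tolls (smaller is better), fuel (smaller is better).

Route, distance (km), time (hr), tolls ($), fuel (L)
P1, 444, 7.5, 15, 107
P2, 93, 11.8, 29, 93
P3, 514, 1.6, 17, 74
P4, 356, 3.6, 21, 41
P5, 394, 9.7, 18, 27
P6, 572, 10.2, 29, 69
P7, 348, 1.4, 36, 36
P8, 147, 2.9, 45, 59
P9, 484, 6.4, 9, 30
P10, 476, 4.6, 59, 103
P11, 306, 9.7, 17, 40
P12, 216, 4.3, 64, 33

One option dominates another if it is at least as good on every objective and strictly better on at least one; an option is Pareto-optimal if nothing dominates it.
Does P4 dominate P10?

P4 vs P10: distance 356≤476, time 3.6≤4.6, tolls 21≤59, fuel 41≤103 — P4 is at least as good on every objective with at least one strict improvement.

Yes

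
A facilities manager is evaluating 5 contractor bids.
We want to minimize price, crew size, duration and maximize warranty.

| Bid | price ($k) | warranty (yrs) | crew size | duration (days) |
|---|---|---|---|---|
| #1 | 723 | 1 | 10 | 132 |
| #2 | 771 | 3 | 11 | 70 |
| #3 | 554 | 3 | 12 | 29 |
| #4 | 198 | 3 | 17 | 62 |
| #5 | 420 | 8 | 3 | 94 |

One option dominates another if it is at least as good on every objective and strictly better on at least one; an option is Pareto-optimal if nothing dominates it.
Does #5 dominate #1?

#5 vs #1: price 420≤723, warranty 8≥1, crew size 3≤10, duration 94≤132 — #5 is at least as good on every objective with at least one strict improvement.

Yes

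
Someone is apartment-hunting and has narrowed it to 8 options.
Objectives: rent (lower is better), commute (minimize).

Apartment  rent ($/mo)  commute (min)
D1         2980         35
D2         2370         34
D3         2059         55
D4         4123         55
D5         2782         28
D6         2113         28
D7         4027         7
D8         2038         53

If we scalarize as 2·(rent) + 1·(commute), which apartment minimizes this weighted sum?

D8

D1: 2·2980 + 1·35 = 5995
D2: 2·2370 + 1·34 = 4774
D3: 2·2059 + 1·55 = 4173
D4: 2·4123 + 1·55 = 8301
D5: 2·2782 + 1·28 = 5592
D6: 2·2113 + 1·28 = 4254
D7: 2·4027 + 1·7 = 8061
D8: 2·2038 + 1·53 = 4129
Lowest: D8 at 4129.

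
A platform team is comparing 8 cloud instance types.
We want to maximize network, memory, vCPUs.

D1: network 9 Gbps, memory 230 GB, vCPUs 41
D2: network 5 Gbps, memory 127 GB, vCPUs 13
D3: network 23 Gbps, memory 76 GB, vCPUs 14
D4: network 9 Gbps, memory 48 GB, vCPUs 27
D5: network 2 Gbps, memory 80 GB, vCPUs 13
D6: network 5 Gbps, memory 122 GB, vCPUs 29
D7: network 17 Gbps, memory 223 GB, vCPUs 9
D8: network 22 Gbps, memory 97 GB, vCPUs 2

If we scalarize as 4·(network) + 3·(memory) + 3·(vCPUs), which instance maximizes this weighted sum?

D1

D1: 4·9 + 3·230 + 3·41 = 849
D2: 4·5 + 3·127 + 3·13 = 440
D3: 4·23 + 3·76 + 3·14 = 362
D4: 4·9 + 3·48 + 3·27 = 261
D5: 4·2 + 3·80 + 3·13 = 287
D6: 4·5 + 3·122 + 3·29 = 473
D7: 4·17 + 3·223 + 3·9 = 764
D8: 4·22 + 3·97 + 3·2 = 385
Highest: D1 at 849.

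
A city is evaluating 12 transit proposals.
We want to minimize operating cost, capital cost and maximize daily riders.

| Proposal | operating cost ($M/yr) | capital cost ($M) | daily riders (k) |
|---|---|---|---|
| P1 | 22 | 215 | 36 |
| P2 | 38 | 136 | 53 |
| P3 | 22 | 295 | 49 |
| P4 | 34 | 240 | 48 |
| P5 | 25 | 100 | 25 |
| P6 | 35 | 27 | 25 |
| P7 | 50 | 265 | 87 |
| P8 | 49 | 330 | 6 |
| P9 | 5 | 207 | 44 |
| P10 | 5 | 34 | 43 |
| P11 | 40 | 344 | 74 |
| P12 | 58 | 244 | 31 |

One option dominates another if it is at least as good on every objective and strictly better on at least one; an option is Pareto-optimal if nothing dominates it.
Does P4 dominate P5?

P4 vs P5: P4 is worse on operating cost (34 vs 25), so it does not dominate P5.

No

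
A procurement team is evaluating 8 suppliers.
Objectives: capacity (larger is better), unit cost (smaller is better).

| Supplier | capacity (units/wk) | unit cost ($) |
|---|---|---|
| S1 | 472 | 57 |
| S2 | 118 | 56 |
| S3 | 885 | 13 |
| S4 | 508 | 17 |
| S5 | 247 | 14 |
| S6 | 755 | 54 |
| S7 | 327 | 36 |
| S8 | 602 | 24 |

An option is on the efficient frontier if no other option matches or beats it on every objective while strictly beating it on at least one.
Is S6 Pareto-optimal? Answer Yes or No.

No

S3 vs S6: capacity 885≥755, unit cost 13≤54 — S3 is at least as good on every objective and strictly better on at least one, so S3 dominates S6.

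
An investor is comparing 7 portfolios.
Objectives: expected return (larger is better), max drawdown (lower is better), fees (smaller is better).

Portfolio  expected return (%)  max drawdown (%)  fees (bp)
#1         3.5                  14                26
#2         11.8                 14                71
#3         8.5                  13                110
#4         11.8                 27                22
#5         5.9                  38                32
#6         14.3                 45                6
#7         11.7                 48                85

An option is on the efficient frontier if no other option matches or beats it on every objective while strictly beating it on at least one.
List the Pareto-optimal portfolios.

#1, #2, #3, #4, #6

#1: not dominated.
#2: not dominated.
#3: not dominated (best max drawdown).
#4: not dominated.
#5: dominated by #4 (expected return 11.8≥5.9, max drawdown 27≤38, fees 22≤32).
#6: not dominated (best expected return).
#7: dominated by #2 (expected return 11.8≥11.7, max drawdown 14≤48, fees 71≤85).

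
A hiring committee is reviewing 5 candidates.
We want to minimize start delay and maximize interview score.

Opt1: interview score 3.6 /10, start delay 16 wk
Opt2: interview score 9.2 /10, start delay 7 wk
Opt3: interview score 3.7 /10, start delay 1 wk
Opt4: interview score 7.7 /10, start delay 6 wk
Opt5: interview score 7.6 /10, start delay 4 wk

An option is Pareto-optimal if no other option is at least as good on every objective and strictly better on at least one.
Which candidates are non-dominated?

Opt1: dominated by Opt2 (interview score 9.2≥3.6, start delay 7≤16).
Opt2: not dominated (best interview score).
Opt3: not dominated (best start delay).
Opt4: not dominated.
Opt5: not dominated.

Opt2, Opt3, Opt4, Opt5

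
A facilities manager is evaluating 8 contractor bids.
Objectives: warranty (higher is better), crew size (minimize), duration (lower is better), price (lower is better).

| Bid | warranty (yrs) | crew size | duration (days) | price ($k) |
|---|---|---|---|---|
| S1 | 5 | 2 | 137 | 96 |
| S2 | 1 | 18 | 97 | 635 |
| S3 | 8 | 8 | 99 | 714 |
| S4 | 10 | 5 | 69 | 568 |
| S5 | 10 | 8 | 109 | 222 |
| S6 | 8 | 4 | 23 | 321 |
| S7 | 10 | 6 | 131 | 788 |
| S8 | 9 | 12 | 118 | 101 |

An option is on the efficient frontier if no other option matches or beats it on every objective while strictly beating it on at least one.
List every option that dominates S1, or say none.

S2: worse on warranty (1 vs 5).
S3: worse on crew size (8 vs 2).
S4: worse on crew size (5 vs 2).
S5: worse on crew size (8 vs 2).
S6: worse on crew size (4 vs 2).
S7: worse on crew size (6 vs 2).
S8: worse on crew size (12 vs 2).
No option dominates S1.

none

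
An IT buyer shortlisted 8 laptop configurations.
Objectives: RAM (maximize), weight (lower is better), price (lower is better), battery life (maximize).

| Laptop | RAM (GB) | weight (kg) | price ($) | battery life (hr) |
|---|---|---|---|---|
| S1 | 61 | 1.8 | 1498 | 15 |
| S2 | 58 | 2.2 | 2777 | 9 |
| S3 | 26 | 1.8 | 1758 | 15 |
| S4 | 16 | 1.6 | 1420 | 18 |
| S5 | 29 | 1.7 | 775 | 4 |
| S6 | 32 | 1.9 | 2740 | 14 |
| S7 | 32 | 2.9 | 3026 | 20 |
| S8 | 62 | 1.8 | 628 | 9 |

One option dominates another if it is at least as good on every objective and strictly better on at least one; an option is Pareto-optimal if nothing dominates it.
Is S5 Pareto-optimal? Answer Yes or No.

Yes

S1: worse on weight (1.8 vs 1.7).
S2: worse on weight (2.2 vs 1.7).
S3: worse on RAM (26 vs 29).
S4: worse on RAM (16 vs 29).
S6: worse on weight (1.9 vs 1.7).
S7: worse on weight (2.9 vs 1.7).
S8: worse on weight (1.8 vs 1.7).
No option is at least as good as S5 on every objective and strictly better on one.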